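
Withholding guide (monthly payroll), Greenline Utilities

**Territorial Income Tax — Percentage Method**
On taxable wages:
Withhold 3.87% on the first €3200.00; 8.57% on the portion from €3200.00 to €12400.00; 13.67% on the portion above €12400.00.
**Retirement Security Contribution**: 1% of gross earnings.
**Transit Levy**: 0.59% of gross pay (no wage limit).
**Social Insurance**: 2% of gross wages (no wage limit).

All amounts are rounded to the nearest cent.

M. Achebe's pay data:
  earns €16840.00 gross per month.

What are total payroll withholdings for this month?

Territorial Income Tax: taxable = €16840.00
  €912.28 + 13.67% × (€16840.00 − €12400.00) = €912.28 + 13.67% × €4440.00 = €1519.23
Retirement Security Contribution: 1% × €16840.00 = €168.40
Transit Levy: 0.59% × €16840.00 = €99.36
Social Insurance: 2% × €16840.00 = €336.80
Total: €1519.23 + €168.40 + €99.36 + €336.80 = €2123.79

€2123.79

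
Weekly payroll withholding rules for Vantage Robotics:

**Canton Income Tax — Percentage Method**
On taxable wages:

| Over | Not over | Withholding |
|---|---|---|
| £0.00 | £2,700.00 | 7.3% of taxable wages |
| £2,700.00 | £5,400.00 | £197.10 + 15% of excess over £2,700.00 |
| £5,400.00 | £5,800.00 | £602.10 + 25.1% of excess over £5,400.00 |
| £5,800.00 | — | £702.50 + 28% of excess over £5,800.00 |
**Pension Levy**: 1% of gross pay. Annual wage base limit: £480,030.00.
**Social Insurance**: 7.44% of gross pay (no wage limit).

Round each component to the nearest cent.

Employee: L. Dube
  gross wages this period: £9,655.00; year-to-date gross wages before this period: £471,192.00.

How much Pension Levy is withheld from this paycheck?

£88.38

Pension Levy: cap £480,030.00 − YTD £471,192.00 = £8,838.00 subject; 1% × £8,838.00 = £88.38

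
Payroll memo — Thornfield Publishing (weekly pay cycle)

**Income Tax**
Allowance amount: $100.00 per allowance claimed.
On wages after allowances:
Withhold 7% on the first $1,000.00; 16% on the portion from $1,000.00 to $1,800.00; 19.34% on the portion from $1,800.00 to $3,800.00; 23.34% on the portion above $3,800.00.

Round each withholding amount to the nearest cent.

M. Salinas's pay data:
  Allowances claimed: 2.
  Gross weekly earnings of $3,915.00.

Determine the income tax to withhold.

$568.36

Income Tax: taxable = $3,915.00 − 2×$100.00 = $3,715.00
  $198.00 + 19.34% × ($3,715.00 − $1,800.00) = $198.00 + 19.34% × $1,915.00 = $568.36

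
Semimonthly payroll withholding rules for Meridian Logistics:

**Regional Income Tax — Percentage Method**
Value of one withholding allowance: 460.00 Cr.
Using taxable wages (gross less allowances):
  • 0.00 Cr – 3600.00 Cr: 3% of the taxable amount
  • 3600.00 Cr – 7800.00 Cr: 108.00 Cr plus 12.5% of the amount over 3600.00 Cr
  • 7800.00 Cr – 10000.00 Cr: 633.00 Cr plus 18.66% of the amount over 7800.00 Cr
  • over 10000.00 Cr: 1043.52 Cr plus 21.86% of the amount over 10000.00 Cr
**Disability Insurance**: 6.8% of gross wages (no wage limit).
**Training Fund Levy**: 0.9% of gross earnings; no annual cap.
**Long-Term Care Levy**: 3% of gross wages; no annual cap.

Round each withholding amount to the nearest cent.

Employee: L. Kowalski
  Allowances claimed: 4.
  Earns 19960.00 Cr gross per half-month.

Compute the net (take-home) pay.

15005.73 Cr

Regional Income Tax: taxable = 19960.00 Cr − 4×460.00 Cr = 18120.00 Cr
  1043.52 Cr + 21.86% × (18120.00 Cr − 10000.00 Cr) = 1043.52 Cr + 21.86% × 8120.00 Cr = 2818.55 Cr
Disability Insurance: 6.8% × 19960.00 Cr = 1357.28 Cr
Training Fund Levy: 0.9% × 19960.00 Cr = 179.64 Cr
Long-Term Care Levy: 3% × 19960.00 Cr = 598.80 Cr
Total withheld: 2818.55 Cr + 1357.28 Cr + 179.64 Cr + 598.80 Cr = 4954.27 Cr
Net pay: 19960.00 Cr − 4954.27 Cr = 15005.73 Cr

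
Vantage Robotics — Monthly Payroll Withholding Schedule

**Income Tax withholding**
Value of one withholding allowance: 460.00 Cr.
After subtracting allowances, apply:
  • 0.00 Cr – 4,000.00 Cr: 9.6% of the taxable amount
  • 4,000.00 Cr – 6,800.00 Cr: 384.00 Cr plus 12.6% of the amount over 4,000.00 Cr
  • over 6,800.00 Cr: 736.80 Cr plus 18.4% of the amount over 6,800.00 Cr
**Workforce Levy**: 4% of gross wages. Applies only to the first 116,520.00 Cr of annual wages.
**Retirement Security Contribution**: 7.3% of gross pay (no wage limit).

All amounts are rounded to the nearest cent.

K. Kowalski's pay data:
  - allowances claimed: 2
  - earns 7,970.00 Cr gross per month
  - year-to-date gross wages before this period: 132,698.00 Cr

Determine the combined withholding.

Income Tax: taxable = 7,970.00 Cr − 2×460.00 Cr = 7,050.00 Cr
  736.80 Cr + 18.4% × (7,050.00 Cr − 6,800.00 Cr) = 736.80 Cr + 18.4% × 250.00 Cr = 782.80 Cr
Workforce Levy: YTD 132,698.00 Cr ≥ cap 116,520.00 Cr → 0.00 Cr
Retirement Security Contribution: 7.3% × 7,970.00 Cr = 581.81 Cr
Total: 782.80 Cr + 0.00 Cr + 581.81 Cr = 1,364.61 Cr

1,364.61 Cr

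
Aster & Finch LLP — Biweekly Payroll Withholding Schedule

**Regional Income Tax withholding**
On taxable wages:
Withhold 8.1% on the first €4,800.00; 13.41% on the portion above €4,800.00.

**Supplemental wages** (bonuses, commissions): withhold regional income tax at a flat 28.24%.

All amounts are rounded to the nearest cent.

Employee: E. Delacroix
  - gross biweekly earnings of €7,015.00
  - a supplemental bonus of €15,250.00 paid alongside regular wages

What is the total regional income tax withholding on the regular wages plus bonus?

Regional Income Tax: taxable = €7,015.00
  €388.80 + 13.41% × (€7,015.00 − €4,800.00) = €388.80 + 13.41% × €2,215.00 = €685.83
Supplemental (28.24% flat on bonus): 28.24% × €15,250.00 = €4,306.60
Total regional income tax: €685.83 + €4,306.60 = €4,992.43

€4,992.43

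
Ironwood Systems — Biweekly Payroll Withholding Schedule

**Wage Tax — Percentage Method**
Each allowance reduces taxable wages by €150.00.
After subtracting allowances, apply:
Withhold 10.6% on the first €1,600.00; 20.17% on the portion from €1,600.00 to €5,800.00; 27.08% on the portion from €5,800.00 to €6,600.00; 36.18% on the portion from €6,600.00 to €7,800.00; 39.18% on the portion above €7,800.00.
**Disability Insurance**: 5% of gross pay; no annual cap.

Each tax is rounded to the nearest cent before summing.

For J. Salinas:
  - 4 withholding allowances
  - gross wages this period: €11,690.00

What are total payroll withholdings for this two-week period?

Wage Tax: taxable = €11,690.00 − 4×€150.00 = €11,090.00
  €1,667.54 + 39.18% × (€11,090.00 − €7,800.00) = €1,667.54 + 39.18% × €3,290.00 = €2,956.56
Disability Insurance: 5% × €11,690.00 = €584.50
Total: €2,956.56 + €584.50 = €3,541.06

€3,541.06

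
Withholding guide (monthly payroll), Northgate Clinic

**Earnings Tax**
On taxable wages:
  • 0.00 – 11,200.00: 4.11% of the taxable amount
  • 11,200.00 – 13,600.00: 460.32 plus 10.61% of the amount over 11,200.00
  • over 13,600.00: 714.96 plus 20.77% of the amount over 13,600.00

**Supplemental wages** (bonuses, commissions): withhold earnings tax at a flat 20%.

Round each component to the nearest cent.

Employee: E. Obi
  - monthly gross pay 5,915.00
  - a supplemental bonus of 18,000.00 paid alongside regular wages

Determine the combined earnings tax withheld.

Earnings Tax: taxable = 5,915.00
  4.11% × 5,915.00 = 243.11
Supplemental (20% flat on bonus): 20% × 18,000.00 = 3,600.00
Total earnings tax: 243.11 + 3,600.00 = 3,843.11

3,843.11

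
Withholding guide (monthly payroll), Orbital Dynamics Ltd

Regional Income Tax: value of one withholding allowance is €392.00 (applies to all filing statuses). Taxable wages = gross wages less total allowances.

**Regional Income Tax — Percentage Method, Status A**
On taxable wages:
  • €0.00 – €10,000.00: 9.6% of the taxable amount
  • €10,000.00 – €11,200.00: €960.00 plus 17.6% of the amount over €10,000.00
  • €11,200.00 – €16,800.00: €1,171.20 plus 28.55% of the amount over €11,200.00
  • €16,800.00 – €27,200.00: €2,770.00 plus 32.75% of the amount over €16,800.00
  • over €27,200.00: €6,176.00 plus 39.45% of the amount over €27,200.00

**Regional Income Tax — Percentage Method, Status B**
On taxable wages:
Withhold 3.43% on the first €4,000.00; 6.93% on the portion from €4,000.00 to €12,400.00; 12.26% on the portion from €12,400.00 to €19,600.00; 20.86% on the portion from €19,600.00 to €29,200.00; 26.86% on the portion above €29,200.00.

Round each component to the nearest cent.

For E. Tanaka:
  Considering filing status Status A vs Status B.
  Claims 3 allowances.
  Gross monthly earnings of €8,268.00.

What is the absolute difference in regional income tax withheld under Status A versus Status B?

Regional Income Tax (Status A): taxable = €8,268.00 − 3×€392.00 = €7,092.00
  9.6% × €7,092.00 = €680.83
Regional Income Tax (Status B): taxable = €8,268.00 − 3×€392.00 = €7,092.00
  €137.20 + 6.93% × (€7,092.00 − €4,000.00) = €137.20 + 6.93% × €3,092.00 = €351.48
Difference: |€680.83 − €351.48| = €329.35 (higher under Status A)

€329.35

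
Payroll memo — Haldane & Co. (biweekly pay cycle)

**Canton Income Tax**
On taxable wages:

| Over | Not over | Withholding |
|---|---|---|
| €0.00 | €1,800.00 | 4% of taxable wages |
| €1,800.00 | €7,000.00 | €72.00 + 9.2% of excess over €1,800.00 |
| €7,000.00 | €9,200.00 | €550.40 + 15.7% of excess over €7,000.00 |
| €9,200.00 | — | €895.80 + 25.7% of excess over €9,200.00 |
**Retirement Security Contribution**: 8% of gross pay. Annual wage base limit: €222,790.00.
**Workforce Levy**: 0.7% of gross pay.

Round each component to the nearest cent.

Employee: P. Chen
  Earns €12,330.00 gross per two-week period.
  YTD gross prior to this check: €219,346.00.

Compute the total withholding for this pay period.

Canton Income Tax: taxable = €12,330.00
  €895.80 + 25.7% × (€12,330.00 − €9,200.00) = €895.80 + 25.7% × €3,130.00 = €1,700.21
Retirement Security Contribution: cap €222,790.00 − YTD €219,346.00 = €3,444.00 subject; 8% × €3,444.00 = €275.52
Workforce Levy: 0.7% × €12,330.00 = €86.31
Total: €1,700.21 + €275.52 + €86.31 = €2,062.04

€2,062.04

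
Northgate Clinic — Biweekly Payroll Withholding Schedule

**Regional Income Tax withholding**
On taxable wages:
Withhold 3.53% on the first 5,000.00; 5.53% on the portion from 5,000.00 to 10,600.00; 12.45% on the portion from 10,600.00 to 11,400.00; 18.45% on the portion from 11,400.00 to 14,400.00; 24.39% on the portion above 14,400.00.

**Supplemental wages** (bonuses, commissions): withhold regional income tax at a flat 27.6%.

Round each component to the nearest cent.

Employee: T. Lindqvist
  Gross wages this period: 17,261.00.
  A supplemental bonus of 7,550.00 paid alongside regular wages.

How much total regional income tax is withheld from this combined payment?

Regional Income Tax: taxable = 17,261.00
  1,139.28 + 24.39% × (17,261.00 − 14,400.00) = 1,139.28 + 24.39% × 2,861.00 = 1,837.08
Supplemental (27.6% flat on bonus): 27.6% × 7,550.00 = 2,083.80
Total regional income tax: 1,837.08 + 2,083.80 = 3,920.88

3,920.88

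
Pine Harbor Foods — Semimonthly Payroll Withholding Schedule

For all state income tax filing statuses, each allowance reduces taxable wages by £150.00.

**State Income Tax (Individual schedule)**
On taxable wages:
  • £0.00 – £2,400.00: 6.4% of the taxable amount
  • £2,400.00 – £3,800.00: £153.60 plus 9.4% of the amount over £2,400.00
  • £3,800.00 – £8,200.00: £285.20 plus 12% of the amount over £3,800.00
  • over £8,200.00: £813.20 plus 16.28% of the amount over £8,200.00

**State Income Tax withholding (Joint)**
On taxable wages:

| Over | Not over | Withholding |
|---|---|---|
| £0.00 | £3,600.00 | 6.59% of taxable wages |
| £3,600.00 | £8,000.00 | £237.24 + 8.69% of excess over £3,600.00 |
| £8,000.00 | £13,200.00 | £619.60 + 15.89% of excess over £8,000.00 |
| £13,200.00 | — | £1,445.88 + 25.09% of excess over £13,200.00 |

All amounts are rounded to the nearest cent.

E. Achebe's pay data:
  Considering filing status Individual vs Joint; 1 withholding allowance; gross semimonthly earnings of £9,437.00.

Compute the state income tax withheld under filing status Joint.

£824.10

State Income Tax (Joint): taxable = £9,437.00 − 1×£150.00 = £9,287.00
  £619.60 + 15.89% × (£9,287.00 − £8,000.00) = £619.60 + 15.89% × £1,287.00 = £824.10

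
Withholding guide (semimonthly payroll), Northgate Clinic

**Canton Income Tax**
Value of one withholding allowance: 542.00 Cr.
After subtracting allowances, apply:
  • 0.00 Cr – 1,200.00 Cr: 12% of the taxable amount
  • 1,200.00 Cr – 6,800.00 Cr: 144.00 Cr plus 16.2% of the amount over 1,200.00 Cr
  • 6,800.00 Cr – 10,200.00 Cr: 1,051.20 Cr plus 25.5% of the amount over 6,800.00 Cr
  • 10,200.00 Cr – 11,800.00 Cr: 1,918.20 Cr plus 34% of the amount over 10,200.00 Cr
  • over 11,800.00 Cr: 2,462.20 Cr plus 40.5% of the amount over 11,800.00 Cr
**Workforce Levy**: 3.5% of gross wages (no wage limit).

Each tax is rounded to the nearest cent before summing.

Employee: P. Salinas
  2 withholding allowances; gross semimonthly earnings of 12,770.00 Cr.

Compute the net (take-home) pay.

Canton Income Tax: taxable = 12,770.00 Cr − 2×542.00 Cr = 11,686.00 Cr
  1,918.20 Cr + 34% × (11,686.00 Cr − 10,200.00 Cr) = 1,918.20 Cr + 34% × 1,486.00 Cr = 2,423.44 Cr
Workforce Levy: 3.5% × 12,770.00 Cr = 446.95 Cr
Total withheld: 2,423.44 Cr + 446.95 Cr = 2,870.39 Cr
Net pay: 12,770.00 Cr − 2,870.39 Cr = 9,899.61 Cr

9,899.61 Cr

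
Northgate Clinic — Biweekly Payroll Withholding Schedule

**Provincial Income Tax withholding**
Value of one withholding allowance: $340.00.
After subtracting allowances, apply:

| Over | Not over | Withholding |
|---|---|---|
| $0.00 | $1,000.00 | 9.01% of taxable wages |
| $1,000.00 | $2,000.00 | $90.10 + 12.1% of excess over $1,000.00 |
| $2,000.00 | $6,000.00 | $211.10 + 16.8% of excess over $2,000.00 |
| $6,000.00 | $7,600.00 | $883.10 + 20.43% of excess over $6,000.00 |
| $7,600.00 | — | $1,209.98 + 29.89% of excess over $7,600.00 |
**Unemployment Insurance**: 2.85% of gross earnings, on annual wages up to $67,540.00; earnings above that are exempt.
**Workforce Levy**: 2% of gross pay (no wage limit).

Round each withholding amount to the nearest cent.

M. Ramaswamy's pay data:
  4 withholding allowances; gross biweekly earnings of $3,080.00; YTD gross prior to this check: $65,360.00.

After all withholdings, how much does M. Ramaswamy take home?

Provincial Income Tax: taxable = $3,080.00 − 4×$340.00 = $1,720.00
  $90.10 + 12.1% × ($1,720.00 − $1,000.00) = $90.10 + 12.1% × $720.00 = $177.22
Unemployment Insurance: cap $67,540.00 − YTD $65,360.00 = $2,180.00 subject; 2.85% × $2,180.00 = $62.13
Workforce Levy: 2% × $3,080.00 = $61.60
Total withheld: $177.22 + $62.13 + $61.60 = $300.95
Net pay: $3,080.00 − $300.95 = $2,779.05

$2,779.05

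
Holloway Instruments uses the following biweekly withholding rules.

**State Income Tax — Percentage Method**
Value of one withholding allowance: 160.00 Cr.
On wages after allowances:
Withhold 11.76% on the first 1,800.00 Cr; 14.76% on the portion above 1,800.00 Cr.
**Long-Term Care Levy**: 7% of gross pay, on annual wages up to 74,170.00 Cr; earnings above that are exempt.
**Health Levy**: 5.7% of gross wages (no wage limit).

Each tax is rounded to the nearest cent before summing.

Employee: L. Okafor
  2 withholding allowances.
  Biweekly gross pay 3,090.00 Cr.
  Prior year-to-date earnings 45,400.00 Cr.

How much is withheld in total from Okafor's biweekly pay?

State Income Tax: taxable = 3,090.00 Cr − 2×160.00 Cr = 2,770.00 Cr
  211.68 Cr + 14.76% × (2,770.00 Cr − 1,800.00 Cr) = 211.68 Cr + 14.76% × 970.00 Cr = 354.85 Cr
Long-Term Care Levy: 7% × 3,090.00 Cr = 216.30 Cr
Health Levy: 5.7% × 3,090.00 Cr = 176.13 Cr
Total: 354.85 Cr + 216.30 Cr + 176.13 Cr = 747.28 Cr

747.28 Cr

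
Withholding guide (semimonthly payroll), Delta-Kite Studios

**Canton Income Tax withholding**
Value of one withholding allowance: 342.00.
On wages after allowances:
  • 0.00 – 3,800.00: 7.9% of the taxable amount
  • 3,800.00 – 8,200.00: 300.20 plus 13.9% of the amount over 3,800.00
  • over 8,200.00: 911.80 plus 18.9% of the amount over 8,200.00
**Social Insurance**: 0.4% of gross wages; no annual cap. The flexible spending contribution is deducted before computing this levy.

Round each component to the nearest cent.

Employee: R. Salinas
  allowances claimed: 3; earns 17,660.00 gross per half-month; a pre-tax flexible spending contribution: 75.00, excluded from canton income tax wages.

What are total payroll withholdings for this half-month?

2,561.99

Canton Income Tax: taxable = 17,660.00 − 75.00 − 3×342.00 = 16,559.00
  911.80 + 18.9% × (16,559.00 − 8,200.00) = 911.80 + 18.9% × 8,359.00 = 2,491.65
Social Insurance: 0.4% × 17,585.00 = 70.34
Total: 2,491.65 + 70.34 = 2,561.99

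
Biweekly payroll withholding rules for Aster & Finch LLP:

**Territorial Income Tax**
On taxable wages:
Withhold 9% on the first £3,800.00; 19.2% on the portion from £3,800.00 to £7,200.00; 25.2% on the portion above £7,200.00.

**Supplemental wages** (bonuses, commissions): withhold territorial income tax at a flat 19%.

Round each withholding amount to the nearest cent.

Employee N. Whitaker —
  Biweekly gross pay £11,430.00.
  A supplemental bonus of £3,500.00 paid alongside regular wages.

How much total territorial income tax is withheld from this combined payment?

£2,725.76

Territorial Income Tax: taxable = £11,430.00
  £994.80 + 25.2% × (£11,430.00 − £7,200.00) = £994.80 + 25.2% × £4,230.00 = £2,060.76
Supplemental (19% flat on bonus): 19% × £3,500.00 = £665.00
Total territorial income tax: £2,060.76 + £665.00 = £2,725.76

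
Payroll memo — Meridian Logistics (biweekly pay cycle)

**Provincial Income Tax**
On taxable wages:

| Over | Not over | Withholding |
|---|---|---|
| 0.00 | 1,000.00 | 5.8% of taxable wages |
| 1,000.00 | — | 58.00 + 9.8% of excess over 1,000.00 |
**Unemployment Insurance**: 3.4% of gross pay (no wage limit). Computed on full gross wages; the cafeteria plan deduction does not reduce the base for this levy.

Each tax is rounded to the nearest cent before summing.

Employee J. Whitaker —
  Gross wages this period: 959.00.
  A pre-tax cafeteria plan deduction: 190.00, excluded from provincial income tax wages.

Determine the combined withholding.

77.21

Provincial Income Tax: taxable = 959.00 − 190.00 = 769.00
  5.8% × 769.00 = 44.60
Unemployment Insurance: 3.4% × 959.00 = 32.61
Total: 44.60 + 32.61 = 77.21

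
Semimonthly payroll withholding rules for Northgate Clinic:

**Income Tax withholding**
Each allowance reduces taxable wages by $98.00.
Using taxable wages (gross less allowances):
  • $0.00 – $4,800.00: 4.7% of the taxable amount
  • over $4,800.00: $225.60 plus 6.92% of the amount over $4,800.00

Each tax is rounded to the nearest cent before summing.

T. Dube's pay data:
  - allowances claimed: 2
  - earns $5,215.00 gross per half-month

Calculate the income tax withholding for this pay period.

$240.75

Income Tax: taxable = $5,215.00 − 2×$98.00 = $5,019.00
  $225.60 + 6.92% × ($5,019.00 − $4,800.00) = $225.60 + 6.92% × $219.00 = $240.75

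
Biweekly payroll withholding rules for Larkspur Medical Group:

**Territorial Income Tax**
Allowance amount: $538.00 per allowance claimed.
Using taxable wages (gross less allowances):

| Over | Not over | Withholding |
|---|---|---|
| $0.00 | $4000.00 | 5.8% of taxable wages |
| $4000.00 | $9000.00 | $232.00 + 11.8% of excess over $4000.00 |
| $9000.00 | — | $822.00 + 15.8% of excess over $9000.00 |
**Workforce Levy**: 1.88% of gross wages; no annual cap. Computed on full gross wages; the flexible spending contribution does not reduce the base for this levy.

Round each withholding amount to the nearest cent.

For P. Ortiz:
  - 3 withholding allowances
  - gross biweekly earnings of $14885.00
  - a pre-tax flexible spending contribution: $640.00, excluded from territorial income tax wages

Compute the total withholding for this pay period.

Territorial Income Tax: taxable = $14885.00 − $640.00 − 3×$538.00 = $12631.00
  $822.00 + 15.8% × ($12631.00 − $9000.00) = $822.00 + 15.8% × $3631.00 = $1395.70
Workforce Levy: 1.88% × $14885.00 = $279.84
Total: $1395.70 + $279.84 = $1675.54

$1675.54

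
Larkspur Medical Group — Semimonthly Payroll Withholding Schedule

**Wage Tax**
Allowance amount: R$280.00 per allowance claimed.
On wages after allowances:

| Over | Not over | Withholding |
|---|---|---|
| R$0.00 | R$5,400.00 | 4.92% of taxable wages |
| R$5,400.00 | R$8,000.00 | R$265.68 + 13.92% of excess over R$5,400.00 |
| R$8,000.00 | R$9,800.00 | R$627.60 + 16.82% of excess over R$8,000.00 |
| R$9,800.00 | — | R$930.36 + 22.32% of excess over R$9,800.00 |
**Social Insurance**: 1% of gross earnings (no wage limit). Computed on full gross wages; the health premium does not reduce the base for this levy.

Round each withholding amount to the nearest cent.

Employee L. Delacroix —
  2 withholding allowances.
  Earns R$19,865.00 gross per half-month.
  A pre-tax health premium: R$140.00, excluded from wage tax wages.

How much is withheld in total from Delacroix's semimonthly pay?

R$3,219.28

Wage Tax: taxable = R$19,865.00 − R$140.00 − 2×R$280.00 = R$19,165.00
  R$930.36 + 22.32% × (R$19,165.00 − R$9,800.00) = R$930.36 + 22.32% × R$9,365.00 = R$3,020.63
Social Insurance: 1% × R$19,865.00 = R$198.65
Total: R$3,020.63 + R$198.65 = R$3,219.28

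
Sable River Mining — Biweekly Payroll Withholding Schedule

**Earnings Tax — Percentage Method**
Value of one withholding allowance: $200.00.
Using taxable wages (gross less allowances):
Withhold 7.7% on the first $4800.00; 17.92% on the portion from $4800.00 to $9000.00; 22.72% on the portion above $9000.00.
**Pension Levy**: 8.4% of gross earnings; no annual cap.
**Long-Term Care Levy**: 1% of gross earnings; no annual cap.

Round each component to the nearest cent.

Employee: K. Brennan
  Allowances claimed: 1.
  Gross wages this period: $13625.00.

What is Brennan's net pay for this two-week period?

Earnings Tax: taxable = $13625.00 − 1×$200.00 = $13425.00
  $1122.24 + 22.72% × ($13425.00 − $9000.00) = $1122.24 + 22.72% × $4425.00 = $2127.60
Pension Levy: 8.4% × $13625.00 = $1144.50
Long-Term Care Levy: 1% × $13625.00 = $136.25
Total withheld: $2127.60 + $1144.50 + $136.25 = $3408.35
Net pay: $13625.00 − $3408.35 = $10216.65

$10216.65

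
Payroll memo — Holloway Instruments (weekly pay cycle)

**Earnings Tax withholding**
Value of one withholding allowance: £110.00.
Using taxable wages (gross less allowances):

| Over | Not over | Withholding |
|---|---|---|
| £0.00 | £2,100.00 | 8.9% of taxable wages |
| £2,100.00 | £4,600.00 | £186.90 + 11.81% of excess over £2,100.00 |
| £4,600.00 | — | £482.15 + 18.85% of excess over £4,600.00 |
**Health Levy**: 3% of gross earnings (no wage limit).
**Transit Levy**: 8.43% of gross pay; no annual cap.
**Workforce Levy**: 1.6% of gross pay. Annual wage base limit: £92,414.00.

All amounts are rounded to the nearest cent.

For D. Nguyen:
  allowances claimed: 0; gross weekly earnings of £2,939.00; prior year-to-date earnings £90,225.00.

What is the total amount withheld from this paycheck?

£656.94

Earnings Tax: taxable = £2,939.00
  £186.90 + 11.81% × (£2,939.00 − £2,100.00) = £186.90 + 11.81% × £839.00 = £285.99
Health Levy: 3% × £2,939.00 = £88.17
Transit Levy: 8.43% × £2,939.00 = £247.76
Workforce Levy: cap £92,414.00 − YTD £90,225.00 = £2,189.00 subject; 1.6% × £2,189.00 = £35.02
Total: £285.99 + £88.17 + £247.76 + £35.02 = £656.94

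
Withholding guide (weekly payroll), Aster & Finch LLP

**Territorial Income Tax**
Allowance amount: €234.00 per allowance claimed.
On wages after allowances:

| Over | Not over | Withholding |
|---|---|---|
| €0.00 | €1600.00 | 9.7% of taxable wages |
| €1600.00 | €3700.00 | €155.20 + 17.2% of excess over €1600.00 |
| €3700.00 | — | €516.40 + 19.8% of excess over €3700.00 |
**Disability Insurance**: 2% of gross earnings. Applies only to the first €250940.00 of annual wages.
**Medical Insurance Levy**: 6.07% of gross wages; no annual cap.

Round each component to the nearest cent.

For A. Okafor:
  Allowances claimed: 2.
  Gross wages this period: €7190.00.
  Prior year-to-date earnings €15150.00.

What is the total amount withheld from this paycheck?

€1694.99

Territorial Income Tax: taxable = €7190.00 − 2×€234.00 = €6722.00
  €516.40 + 19.8% × (€6722.00 − €3700.00) = €516.40 + 19.8% × €3022.00 = €1114.76
Disability Insurance: 2% × €7190.00 = €143.80
Medical Insurance Levy: 6.07% × €7190.00 = €436.43
Total: €1114.76 + €143.80 + €436.43 = €1694.99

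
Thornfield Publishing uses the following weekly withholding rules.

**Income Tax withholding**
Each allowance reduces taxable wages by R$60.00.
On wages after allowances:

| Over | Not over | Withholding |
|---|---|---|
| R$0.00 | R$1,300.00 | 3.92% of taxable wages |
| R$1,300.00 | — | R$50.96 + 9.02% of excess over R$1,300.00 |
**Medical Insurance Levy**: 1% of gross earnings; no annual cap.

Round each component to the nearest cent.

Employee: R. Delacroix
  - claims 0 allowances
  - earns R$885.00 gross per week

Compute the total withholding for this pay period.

Income Tax: taxable = R$885.00
  3.92% × R$885.00 = R$34.69
Medical Insurance Levy: 1% × R$885.00 = R$8.85
Total: R$34.69 + R$8.85 = R$43.54

R$43.54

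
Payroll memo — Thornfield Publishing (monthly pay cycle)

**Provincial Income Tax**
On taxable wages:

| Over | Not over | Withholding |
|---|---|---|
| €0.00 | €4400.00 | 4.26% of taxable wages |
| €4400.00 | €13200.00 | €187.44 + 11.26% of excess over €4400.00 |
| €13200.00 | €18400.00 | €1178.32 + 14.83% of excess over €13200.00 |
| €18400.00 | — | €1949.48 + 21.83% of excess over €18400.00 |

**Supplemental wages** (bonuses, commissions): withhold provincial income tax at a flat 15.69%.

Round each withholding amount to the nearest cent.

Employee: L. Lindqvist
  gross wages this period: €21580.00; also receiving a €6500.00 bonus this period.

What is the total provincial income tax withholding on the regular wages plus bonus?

Provincial Income Tax: taxable = €21580.00
  €1949.48 + 21.83% × (€21580.00 − €18400.00) = €1949.48 + 21.83% × €3180.00 = €2643.67
Supplemental (15.69% flat on bonus): 15.69% × €6500.00 = €1019.85
Total provincial income tax: €2643.67 + €1019.85 = €3663.52

€3663.52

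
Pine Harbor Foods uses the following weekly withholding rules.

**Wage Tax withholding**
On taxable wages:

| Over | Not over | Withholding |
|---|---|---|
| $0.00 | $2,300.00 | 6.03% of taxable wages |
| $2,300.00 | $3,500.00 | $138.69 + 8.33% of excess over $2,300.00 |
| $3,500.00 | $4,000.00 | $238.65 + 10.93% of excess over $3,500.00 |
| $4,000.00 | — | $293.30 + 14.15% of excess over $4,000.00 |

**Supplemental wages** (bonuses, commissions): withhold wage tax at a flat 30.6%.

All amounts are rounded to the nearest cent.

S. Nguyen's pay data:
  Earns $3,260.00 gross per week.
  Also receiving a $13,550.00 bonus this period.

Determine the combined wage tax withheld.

$4,364.96

Wage Tax: taxable = $3,260.00
  $138.69 + 8.33% × ($3,260.00 − $2,300.00) = $138.69 + 8.33% × $960.00 = $218.66
Supplemental (30.6% flat on bonus): 30.6% × $13,550.00 = $4,146.30
Total wage tax: $218.66 + $4,146.30 = $4,364.96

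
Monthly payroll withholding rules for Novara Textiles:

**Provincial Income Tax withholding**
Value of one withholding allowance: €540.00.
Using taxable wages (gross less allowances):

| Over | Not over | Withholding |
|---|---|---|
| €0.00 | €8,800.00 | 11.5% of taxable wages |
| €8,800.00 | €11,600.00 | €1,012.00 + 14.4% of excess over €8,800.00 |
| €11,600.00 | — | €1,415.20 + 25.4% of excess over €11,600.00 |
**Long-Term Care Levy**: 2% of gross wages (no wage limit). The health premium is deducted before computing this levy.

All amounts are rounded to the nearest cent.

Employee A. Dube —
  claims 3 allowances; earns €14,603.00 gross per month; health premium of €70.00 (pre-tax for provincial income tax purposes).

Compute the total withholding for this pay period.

€2,039.36

Provincial Income Tax: taxable = €14,603.00 − €70.00 − 3×€540.00 = €12,913.00
  €1,415.20 + 25.4% × (€12,913.00 − €11,600.00) = €1,415.20 + 25.4% × €1,313.00 = €1,748.70
Long-Term Care Levy: 2% × €14,533.00 = €290.66
Total: €1,748.70 + €290.66 = €2,039.36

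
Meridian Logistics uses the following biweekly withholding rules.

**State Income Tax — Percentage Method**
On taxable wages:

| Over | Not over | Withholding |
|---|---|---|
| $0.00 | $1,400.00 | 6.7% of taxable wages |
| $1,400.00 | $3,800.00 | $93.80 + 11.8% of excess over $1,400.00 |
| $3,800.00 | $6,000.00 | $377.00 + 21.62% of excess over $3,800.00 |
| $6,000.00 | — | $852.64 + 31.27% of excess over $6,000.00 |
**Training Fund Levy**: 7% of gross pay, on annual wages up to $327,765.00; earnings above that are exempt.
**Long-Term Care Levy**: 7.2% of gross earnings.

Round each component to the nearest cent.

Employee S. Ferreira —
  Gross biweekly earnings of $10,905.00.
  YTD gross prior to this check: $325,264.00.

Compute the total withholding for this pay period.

State Income Tax: taxable = $10,905.00
  $852.64 + 31.27% × ($10,905.00 − $6,000.00) = $852.64 + 31.27% × $4,905.00 = $2,386.43
Training Fund Levy: cap $327,765.00 − YTD $325,264.00 = $2,501.00 subject; 7% × $2,501.00 = $175.07
Long-Term Care Levy: 7.2% × $10,905.00 = $785.16
Total: $2,386.43 + $175.07 + $785.16 = $3,346.66

$3,346.66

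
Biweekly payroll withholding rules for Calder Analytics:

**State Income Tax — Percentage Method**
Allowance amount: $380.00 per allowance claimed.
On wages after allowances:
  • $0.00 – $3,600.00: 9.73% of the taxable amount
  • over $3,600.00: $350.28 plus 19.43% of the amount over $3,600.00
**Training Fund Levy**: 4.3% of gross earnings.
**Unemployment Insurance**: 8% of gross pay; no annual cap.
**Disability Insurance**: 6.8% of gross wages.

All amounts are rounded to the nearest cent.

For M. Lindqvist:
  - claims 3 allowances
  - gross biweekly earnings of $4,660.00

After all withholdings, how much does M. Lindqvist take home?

$3,427.44

State Income Tax: taxable = $4,660.00 − 3×$380.00 = $3,520.00
  9.73% × $3,520.00 = $342.50
Training Fund Levy: 4.3% × $4,660.00 = $200.38
Unemployment Insurance: 8% × $4,660.00 = $372.80
Disability Insurance: 6.8% × $4,660.00 = $316.88
Total withheld: $342.50 + $200.38 + $372.80 + $316.88 = $1,232.56
Net pay: $4,660.00 − $1,232.56 = $3,427.44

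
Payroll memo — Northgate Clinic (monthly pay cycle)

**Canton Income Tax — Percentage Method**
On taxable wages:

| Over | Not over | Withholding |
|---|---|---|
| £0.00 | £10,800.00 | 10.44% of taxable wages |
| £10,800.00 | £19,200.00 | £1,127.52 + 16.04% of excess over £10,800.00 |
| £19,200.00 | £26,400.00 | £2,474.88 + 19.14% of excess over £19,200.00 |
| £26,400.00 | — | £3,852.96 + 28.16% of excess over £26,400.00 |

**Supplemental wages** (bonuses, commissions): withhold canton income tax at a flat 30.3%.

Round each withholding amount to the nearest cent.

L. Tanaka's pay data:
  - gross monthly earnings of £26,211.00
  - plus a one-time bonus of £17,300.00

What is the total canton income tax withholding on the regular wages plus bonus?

Canton Income Tax: taxable = £26,211.00
  £2,474.88 + 19.14% × (£26,211.00 − £19,200.00) = £2,474.88 + 19.14% × £7,011.00 = £3,816.79
Supplemental (30.3% flat on bonus): 30.3% × £17,300.00 = £5,241.90
Total canton income tax: £3,816.79 + £5,241.90 = £9,058.69

£9,058.69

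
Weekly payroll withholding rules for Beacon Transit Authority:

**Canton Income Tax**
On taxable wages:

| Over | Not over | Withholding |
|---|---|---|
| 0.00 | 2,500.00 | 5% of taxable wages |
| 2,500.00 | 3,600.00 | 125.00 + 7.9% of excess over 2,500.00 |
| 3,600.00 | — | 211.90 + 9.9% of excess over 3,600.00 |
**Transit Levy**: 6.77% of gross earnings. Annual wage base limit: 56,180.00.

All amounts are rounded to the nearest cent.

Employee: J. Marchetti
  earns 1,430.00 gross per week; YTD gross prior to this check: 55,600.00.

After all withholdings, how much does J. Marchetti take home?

1,319.23

Canton Income Tax: taxable = 1,430.00
  5% × 1,430.00 = 71.50
Transit Levy: cap 56,180.00 − YTD 55,600.00 = 580.00 subject; 6.77% × 580.00 = 39.27
Total withheld: 71.50 + 39.27 = 110.77
Net pay: 1,430.00 − 110.77 = 1,319.23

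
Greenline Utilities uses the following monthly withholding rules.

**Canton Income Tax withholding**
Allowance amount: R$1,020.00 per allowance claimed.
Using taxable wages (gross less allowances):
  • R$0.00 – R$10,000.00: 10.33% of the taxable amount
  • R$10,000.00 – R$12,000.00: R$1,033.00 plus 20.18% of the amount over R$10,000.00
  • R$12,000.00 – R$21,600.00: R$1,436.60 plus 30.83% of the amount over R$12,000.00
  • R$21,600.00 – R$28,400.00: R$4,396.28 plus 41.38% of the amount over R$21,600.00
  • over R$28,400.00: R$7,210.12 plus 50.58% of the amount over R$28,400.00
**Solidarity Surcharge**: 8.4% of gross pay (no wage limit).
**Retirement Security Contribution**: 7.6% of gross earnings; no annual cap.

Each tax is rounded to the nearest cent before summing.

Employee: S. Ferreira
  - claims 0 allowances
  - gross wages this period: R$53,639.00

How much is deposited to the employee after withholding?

Canton Income Tax: taxable = R$53,639.00
  R$7,210.12 + 50.58% × (R$53,639.00 − R$28,400.00) = R$7,210.12 + 50.58% × R$25,239.00 = R$19,976.01
Solidarity Surcharge: 8.4% × R$53,639.00 = R$4,505.68
Retirement Security Contribution: 7.6% × R$53,639.00 = R$4,076.56
Total withheld: R$19,976.01 + R$4,505.68 + R$4,076.56 = R$28,558.25
Net pay: R$53,639.00 − R$28,558.25 = R$25,080.75

R$25,080.75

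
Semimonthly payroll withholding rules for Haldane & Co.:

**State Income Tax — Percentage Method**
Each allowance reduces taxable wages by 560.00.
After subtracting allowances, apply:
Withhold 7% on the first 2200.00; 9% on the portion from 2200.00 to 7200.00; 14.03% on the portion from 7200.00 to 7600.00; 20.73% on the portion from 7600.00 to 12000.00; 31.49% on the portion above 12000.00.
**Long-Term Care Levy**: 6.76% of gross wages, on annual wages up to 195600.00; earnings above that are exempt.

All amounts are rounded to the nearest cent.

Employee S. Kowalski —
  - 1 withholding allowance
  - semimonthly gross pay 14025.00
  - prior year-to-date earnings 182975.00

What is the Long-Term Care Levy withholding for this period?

Long-Term Care Levy: cap 195600.00 − YTD 182975.00 = 12625.00 subject; 6.76% × 12625.00 = 853.45

853.45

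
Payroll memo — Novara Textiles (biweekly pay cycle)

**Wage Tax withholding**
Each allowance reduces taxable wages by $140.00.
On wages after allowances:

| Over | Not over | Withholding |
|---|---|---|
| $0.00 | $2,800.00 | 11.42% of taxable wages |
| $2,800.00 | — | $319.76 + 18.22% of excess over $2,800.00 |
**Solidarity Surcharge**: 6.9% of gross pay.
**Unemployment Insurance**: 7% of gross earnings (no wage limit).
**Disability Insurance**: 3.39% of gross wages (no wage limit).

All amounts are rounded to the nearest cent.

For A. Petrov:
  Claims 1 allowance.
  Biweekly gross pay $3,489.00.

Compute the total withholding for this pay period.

Wage Tax: taxable = $3,489.00 − 1×$140.00 = $3,349.00
  $319.76 + 18.22% × ($3,349.00 − $2,800.00) = $319.76 + 18.22% × $549.00 = $419.79
Solidarity Surcharge: 6.9% × $3,489.00 = $240.74
Unemployment Insurance: 7% × $3,489.00 = $244.23
Disability Insurance: 3.39% × $3,489.00 = $118.28
Total: $419.79 + $240.74 + $244.23 + $118.28 = $1,023.04

$1,023.04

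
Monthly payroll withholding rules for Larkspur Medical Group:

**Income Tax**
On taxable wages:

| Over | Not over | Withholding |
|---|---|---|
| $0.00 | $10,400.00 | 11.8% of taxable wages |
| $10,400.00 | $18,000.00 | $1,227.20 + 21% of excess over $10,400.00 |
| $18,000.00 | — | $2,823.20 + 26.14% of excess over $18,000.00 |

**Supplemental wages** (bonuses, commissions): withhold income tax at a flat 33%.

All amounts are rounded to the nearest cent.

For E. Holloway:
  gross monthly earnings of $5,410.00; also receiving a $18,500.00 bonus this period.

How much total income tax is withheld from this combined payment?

Income Tax: taxable = $5,410.00
  11.8% × $5,410.00 = $638.38
Supplemental (33% flat on bonus): 33% × $18,500.00 = $6,105.00
Total income tax: $638.38 + $6,105.00 = $6,743.38

$6,743.38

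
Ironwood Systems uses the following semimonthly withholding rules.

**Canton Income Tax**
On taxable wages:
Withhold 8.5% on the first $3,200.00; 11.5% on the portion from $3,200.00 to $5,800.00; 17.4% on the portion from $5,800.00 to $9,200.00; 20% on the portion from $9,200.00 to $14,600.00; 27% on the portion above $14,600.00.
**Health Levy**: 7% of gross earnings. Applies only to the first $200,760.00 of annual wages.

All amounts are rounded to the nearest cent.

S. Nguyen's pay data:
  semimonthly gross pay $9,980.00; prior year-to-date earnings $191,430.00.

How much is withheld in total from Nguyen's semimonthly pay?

Canton Income Tax: taxable = $9,980.00
  $1,162.60 + 20% × ($9,980.00 − $9,200.00) = $1,162.60 + 20% × $780.00 = $1,318.60
Health Levy: cap $200,760.00 − YTD $191,430.00 = $9,330.00 subject; 7% × $9,330.00 = $653.10
Total: $1,318.60 + $653.10 = $1,971.70

$1,971.70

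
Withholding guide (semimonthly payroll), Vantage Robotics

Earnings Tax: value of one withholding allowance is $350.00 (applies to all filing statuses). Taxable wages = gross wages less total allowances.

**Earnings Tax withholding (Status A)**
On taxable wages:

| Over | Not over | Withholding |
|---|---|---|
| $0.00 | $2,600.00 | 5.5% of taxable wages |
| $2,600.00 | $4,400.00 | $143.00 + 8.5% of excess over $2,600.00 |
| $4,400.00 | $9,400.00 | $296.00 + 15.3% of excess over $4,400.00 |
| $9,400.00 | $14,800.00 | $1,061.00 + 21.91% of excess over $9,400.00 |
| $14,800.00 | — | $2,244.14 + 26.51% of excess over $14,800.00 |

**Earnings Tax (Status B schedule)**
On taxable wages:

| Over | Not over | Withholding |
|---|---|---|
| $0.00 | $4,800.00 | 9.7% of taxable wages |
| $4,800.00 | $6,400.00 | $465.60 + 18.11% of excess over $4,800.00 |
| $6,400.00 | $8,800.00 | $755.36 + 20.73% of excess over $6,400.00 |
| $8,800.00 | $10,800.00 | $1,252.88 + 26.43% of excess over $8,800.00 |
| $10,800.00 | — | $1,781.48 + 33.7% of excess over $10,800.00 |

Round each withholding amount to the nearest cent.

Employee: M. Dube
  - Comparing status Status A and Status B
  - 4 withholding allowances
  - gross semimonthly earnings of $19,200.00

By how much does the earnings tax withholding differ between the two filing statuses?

Earnings Tax (Status A): taxable = $19,200.00 − 4×$350.00 = $17,800.00
  $2,244.14 + 26.51% × ($17,800.00 − $14,800.00) = $2,244.14 + 26.51% × $3,000.00 = $3,039.44
Earnings Tax (Status B): taxable = $19,200.00 − 4×$350.00 = $17,800.00
  $1,781.48 + 33.7% × ($17,800.00 − $10,800.00) = $1,781.48 + 33.7% × $7,000.00 = $4,140.48
Difference: |$3,039.44 − $4,140.48| = $1,101.04 (higher under Status B)

$1,101.04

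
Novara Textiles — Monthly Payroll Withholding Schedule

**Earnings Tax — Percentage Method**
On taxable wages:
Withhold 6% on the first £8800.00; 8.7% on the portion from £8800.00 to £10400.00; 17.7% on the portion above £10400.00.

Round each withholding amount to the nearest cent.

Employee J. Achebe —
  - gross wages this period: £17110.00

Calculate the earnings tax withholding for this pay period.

£1854.87

Earnings Tax: taxable = £17110.00
  £667.20 + 17.7% × (£17110.00 − £10400.00) = £667.20 + 17.7% × £6710.00 = £1854.87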